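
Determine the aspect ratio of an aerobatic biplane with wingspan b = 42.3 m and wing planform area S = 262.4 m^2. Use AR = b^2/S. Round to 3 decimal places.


Step 1: b^2 = 42.3^2 = 1789.29
Step 2: AR = 1789.29 / 262.4 = 6.819

6.819


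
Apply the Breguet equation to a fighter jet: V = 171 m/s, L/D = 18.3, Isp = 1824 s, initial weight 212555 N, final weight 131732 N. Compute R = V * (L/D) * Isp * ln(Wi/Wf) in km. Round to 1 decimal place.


Step 1: Coefficient = V * (L/D) * Isp = 171 * 18.3 * 1824 = 5707843.2 m
Step 2: Wi/Wf = 212555 / 131732 = 1.613541
Step 3: ln(1.613541) = 0.478431
Step 4: R = 5707843.2 * 0.478431 = 2730810.4 m = 2730.8 km

2730.8


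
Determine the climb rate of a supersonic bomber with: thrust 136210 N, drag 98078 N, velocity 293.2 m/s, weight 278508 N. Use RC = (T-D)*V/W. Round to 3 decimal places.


Step 1: Excess thrust = T - D = 136210 - 98078 = 38132 N
Step 2: Excess power = 38132 * 293.2 = 11180302.4 W
Step 3: RC = 11180302.4 / 278508 = 40.144 m/s

40.144


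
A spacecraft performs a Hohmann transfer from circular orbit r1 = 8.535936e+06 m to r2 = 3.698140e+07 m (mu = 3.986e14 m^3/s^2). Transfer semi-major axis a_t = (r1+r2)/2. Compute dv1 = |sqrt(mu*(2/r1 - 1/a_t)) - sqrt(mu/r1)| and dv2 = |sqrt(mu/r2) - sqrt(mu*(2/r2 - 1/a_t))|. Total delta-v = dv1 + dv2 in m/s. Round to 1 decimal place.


Step 1: Transfer semi-major axis a_t = (8.535936e+06 + 3.698140e+07) / 2 = 2.275867e+07 m
Step 2: v1 (circular at r1) = sqrt(mu/r1) = 6833.5 m/s
Step 3: v_t1 = sqrt(mu*(2/r1 - 1/a_t)) = 8710.87 m/s
Step 4: dv1 = |8710.87 - 6833.5| = 1877.37 m/s
Step 5: v2 (circular at r2) = 3283.05 m/s, v_t2 = 2010.62 m/s
Step 6: dv2 = |3283.05 - 2010.62| = 1272.43 m/s
Step 7: Total delta-v = 1877.37 + 1272.43 = 3149.8 m/s

3149.8


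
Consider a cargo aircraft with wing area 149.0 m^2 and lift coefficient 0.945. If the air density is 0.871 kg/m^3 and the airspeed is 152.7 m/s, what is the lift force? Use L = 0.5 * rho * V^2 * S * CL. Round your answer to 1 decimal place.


Step 1: Calculate dynamic pressure q = 0.5 * 0.871 * 152.7^2 = 0.5 * 0.871 * 23317.29 = 10154.6798 Pa
Step 2: Multiply by wing area and lift coefficient: L = 10154.6798 * 149.0 * 0.945
Step 3: L = 1513047.2895 * 0.945 = 1429829.7 N

1429829.7


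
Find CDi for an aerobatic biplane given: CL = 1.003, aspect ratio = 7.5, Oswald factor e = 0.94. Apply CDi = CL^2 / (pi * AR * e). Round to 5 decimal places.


Step 1: CL^2 = 1.003^2 = 1.006009
Step 2: pi * AR * e = 3.14159 * 7.5 * 0.94 = 22.148228
Step 3: CDi = 1.006009 / 22.148228 = 0.04542

0.04542


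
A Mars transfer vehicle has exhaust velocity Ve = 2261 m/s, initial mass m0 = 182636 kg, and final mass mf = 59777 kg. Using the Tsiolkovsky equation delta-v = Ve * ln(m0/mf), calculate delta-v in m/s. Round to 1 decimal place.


Step 1: Mass ratio m0/mf = 182636 / 59777 = 3.055289
Step 2: ln(3.055289) = 1.116874
Step 3: delta-v = 2261 * 1.116874 = 2525.3 m/s

2525.3


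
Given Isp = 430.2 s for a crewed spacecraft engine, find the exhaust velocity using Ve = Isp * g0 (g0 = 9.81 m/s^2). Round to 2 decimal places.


Step 1: Ve = Isp * g0 = 430.2 * 9.81
Step 2: Ve = 4220.26 m/s

4220.26


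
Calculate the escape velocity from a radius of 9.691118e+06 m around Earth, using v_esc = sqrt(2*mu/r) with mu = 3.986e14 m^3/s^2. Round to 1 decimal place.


Step 1: 2*mu/r = 2 * 3.986e14 / 9.691118e+06 = 82260890.8487
Step 2: v_esc = sqrt(82260890.8487) = 9069.8 m/s

9069.8


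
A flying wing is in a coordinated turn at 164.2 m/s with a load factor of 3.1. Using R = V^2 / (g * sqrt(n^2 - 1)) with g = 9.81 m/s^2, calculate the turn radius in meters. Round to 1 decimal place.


Step 1: V^2 = 164.2^2 = 26961.64
Step 2: n^2 - 1 = 3.1^2 - 1 = 8.61
Step 3: sqrt(8.61) = 2.93428
Step 4: R = 26961.64 / (9.81 * 2.93428) = 936.6 m

936.6


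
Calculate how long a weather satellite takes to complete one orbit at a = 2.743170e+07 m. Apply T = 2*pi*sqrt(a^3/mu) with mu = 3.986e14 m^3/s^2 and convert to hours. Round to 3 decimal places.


Step 1: a^3 / mu = 2.064230e+22 / 3.986e14 = 5.178701e+07
Step 2: sqrt(5.178701e+07) = 7196.3195 s
Step 3: T = 2*pi * 7196.3195 = 45215.81 s
Step 4: T in hours = 45215.81 / 3600 = 12.560 hours

12.560


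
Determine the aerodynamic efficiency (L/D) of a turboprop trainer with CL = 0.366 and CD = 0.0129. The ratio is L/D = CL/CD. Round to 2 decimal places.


Step 1: L/D = CL / CD = 0.366 / 0.0129
Step 2: L/D = 28.37

28.37


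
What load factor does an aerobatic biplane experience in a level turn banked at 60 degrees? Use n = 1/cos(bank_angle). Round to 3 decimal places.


Step 1: Convert 60 degrees to radians = 1.047198
Step 2: cos(60 deg) = 0.5
Step 3: n = 1 / 0.5 = 2.000

2.000


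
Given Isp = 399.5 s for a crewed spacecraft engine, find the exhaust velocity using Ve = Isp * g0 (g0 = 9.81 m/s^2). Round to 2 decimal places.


Step 1: Ve = Isp * g0 = 399.5 * 9.81
Step 2: Ve = 3919.10 m/s

3919.10


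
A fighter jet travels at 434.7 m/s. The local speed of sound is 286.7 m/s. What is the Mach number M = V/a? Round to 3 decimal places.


Step 1: M = V / a = 434.7 / 286.7
Step 2: M = 1.516

1.516


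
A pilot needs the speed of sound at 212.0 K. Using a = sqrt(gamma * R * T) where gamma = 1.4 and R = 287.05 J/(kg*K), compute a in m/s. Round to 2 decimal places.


Step 1: gamma * R * T = 1.4 * 287.05 * 212.0 = 85196.44
Step 2: a = sqrt(85196.44) = 291.88 m/s

291.88


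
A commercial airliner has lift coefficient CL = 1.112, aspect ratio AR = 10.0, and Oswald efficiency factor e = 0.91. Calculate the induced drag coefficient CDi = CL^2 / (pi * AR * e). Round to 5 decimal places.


Step 1: CL^2 = 1.112^2 = 1.236544
Step 2: pi * AR * e = 3.14159 * 10.0 * 0.91 = 28.588493
Step 3: CDi = 1.236544 / 28.588493 = 0.04325

0.04325


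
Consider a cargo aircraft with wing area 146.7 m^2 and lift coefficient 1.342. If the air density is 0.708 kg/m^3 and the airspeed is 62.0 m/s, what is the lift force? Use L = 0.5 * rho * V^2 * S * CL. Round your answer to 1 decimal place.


Step 1: Calculate dynamic pressure q = 0.5 * 0.708 * 62.0^2 = 0.5 * 0.708 * 3844.0 = 1360.776 Pa
Step 2: Multiply by wing area and lift coefficient: L = 1360.776 * 146.7 * 1.342
Step 3: L = 199625.8392 * 1.342 = 267897.9 N

267897.9


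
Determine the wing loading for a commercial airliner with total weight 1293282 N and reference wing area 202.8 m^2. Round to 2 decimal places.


Step 1: Wing loading = W / S = 1293282 / 202.8
Step 2: Wing loading = 6377.13 N/m^2

6377.13


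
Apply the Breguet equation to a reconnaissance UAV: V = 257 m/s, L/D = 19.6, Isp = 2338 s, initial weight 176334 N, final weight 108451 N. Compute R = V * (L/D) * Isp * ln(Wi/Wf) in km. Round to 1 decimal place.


Step 1: Coefficient = V * (L/D) * Isp = 257 * 19.6 * 2338 = 11776973.6 m
Step 2: Wi/Wf = 176334 / 108451 = 1.625932
Step 3: ln(1.625932) = 0.486081
Step 4: R = 11776973.6 * 0.486081 = 5724568.6 m = 5724.6 km

5724.6


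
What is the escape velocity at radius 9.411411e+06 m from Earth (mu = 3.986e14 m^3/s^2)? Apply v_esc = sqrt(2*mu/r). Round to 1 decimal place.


Step 1: 2*mu/r = 2 * 3.986e14 / 9.411411e+06 = 84705683.3455
Step 2: v_esc = sqrt(84705683.3455) = 9203.6 m/s

9203.6


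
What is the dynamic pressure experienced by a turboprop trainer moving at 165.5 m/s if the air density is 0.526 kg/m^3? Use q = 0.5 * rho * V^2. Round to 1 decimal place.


Step 1: V^2 = 165.5^2 = 27390.25
Step 2: q = 0.5 * 0.526 * 27390.25
Step 3: q = 7203.6 Pa

7203.6


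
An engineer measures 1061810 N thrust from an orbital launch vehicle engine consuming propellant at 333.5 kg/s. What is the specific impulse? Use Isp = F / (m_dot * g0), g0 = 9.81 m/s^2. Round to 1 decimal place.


Step 1: m_dot * g0 = 333.5 * 9.81 = 3271.64
Step 2: Isp = 1061810 / 3271.64 = 324.6 s

324.6


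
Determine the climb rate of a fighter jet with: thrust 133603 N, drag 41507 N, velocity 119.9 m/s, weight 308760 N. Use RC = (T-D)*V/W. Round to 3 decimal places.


Step 1: Excess thrust = T - D = 133603 - 41507 = 92096 N
Step 2: Excess power = 92096 * 119.9 = 11042310.4 W
Step 3: RC = 11042310.4 / 308760 = 35.763 m/s

35.763


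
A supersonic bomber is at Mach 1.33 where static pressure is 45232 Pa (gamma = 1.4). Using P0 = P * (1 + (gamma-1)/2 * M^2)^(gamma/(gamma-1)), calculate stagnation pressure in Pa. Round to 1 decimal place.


Step 1: (gamma-1)/2 * M^2 = 0.2 * 1.7689 = 0.35378
Step 2: 1 + 0.35378 = 1.35378
Step 3: Exponent gamma/(gamma-1) = 3.5
Step 4: P0 = 45232 * 1.35378^3.5 = 130576.2 Pa

130576.2


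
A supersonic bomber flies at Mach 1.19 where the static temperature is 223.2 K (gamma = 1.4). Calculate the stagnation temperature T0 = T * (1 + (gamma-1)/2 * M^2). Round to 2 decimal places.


Step 1: (gamma-1)/2 = 0.2
Step 2: M^2 = 1.4161
Step 3: 1 + 0.2 * 1.4161 = 1.28322
Step 4: T0 = 223.2 * 1.28322 = 286.41 K

286.41


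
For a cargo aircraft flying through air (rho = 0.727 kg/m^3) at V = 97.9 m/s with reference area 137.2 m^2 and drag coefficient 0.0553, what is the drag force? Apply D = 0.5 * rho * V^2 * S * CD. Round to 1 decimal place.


Step 1: Dynamic pressure q = 0.5 * 0.727 * 97.9^2 = 3483.933 Pa
Step 2: Drag D = q * S * CD = 3483.933 * 137.2 * 0.0553
Step 3: D = 26433.2 N

26433.2


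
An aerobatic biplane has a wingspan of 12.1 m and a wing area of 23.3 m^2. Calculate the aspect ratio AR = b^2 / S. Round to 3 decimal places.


Step 1: b^2 = 12.1^2 = 146.41
Step 2: AR = 146.41 / 23.3 = 6.284

6.284


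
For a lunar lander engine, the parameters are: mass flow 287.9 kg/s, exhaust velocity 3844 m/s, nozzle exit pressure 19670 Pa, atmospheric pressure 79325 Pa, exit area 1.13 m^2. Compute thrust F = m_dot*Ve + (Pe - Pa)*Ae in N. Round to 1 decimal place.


Step 1: Momentum thrust = m_dot * Ve = 287.9 * 3844 = 1106687.6 N
Step 2: Pressure thrust = (Pe - Pa) * Ae = (19670 - 79325) * 1.13 = -67410.15 N
Step 3: Total thrust F = 1106687.6 + -67410.15 = 1039277.5 N

1039277.5


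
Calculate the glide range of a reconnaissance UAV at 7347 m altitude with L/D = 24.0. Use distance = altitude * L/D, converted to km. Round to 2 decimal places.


Step 1: Glide distance = altitude * L/D = 7347 * 24.0 = 176328.0 m
Step 2: Convert to km: 176328.0 / 1000 = 176.33 km

176.33


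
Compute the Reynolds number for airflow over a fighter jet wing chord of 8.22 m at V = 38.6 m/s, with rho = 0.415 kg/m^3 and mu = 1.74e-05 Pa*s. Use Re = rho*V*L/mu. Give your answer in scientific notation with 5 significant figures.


Step 1: Numerator = rho * V * L = 0.415 * 38.6 * 8.22 = 131.67618
Step 2: Re = 131.67618 / 1.74e-05
Step 3: Re = 7.5676e+06

7.5676e+06


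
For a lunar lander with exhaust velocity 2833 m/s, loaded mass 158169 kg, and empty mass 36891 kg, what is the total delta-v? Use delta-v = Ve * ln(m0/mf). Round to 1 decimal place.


Step 1: Mass ratio m0/mf = 158169 / 36891 = 4.287468
Step 2: ln(4.287468) = 1.455696
Step 3: delta-v = 2833 * 1.455696 = 4124.0 m/s

4124.0


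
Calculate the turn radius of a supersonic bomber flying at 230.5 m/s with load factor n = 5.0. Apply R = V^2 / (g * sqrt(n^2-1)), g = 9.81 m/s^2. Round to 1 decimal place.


Step 1: V^2 = 230.5^2 = 53130.25
Step 2: n^2 - 1 = 5.0^2 - 1 = 24.0
Step 3: sqrt(24.0) = 4.898979
Step 4: R = 53130.25 / (9.81 * 4.898979) = 1105.5 m

1105.5


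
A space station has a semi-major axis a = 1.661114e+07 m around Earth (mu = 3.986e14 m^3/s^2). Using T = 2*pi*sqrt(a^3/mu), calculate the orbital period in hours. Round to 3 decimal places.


Step 1: a^3 / mu = 4.583511e+21 / 3.986e14 = 1.149903e+07
Step 2: sqrt(1.149903e+07) = 3391.0212 s
Step 3: T = 2*pi * 3391.0212 = 21306.41 s
Step 4: T in hours = 21306.41 / 3600 = 5.918 hours

5.918


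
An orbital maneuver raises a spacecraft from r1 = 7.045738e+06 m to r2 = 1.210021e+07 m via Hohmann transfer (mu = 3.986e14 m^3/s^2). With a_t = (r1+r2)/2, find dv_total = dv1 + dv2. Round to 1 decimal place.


Step 1: Transfer semi-major axis a_t = (7.045738e+06 + 1.210021e+07) / 2 = 9.572974e+06 m
Step 2: v1 (circular at r1) = sqrt(mu/r1) = 7521.52 m/s
Step 3: v_t1 = sqrt(mu*(2/r1 - 1/a_t)) = 8456.26 m/s
Step 4: dv1 = |8456.26 - 7521.52| = 934.75 m/s
Step 5: v2 (circular at r2) = 5739.48 m/s, v_t2 = 4923.93 m/s
Step 6: dv2 = |5739.48 - 4923.93| = 815.54 m/s
Step 7: Total delta-v = 934.75 + 815.54 = 1750.3 m/s

1750.3


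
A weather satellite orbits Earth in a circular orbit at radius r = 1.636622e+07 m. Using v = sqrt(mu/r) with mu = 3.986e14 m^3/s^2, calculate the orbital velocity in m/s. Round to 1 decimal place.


Step 1: mu / r = 3.986e14 / 1.636622e+07 = 24355043.4981
Step 2: v = sqrt(24355043.4981) = 4935.1 m/s

4935.1


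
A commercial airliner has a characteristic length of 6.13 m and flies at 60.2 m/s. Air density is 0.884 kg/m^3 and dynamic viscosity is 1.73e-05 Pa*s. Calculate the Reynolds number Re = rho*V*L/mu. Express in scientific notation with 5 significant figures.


Step 1: Numerator = rho * V * L = 0.884 * 60.2 * 6.13 = 326.218984
Step 2: Re = 326.218984 / 1.73e-05
Step 3: Re = 1.8857e+07

1.8857e+07


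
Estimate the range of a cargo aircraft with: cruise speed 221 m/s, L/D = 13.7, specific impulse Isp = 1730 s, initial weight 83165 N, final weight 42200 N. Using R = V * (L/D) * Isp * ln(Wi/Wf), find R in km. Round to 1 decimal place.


Step 1: Coefficient = V * (L/D) * Isp = 221 * 13.7 * 1730 = 5237921.0 m
Step 2: Wi/Wf = 83165 / 42200 = 1.970735
Step 3: ln(1.970735) = 0.678406
Step 4: R = 5237921.0 * 0.678406 = 3553438.9 m = 3553.4 km

3553.4


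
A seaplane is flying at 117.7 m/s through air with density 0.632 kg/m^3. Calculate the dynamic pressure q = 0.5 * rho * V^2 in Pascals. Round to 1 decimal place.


Step 1: V^2 = 117.7^2 = 13853.29
Step 2: q = 0.5 * 0.632 * 13853.29
Step 3: q = 4377.6 Pa

4377.6


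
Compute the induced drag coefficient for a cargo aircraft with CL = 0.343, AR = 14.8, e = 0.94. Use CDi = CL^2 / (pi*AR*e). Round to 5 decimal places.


Step 1: CL^2 = 0.343^2 = 0.117649
Step 2: pi * AR * e = 3.14159 * 14.8 * 0.94 = 43.705837
Step 3: CDi = 0.117649 / 43.705837 = 0.00269

0.00269


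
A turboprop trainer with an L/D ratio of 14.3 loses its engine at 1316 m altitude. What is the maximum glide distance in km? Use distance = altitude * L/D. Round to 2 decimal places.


Step 1: Glide distance = altitude * L/D = 1316 * 14.3 = 18818.8 m
Step 2: Convert to km: 18818.8 / 1000 = 18.82 km

18.82


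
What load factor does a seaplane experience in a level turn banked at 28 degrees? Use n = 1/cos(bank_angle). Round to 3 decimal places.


Step 1: Convert 28 degrees to radians = 0.488692
Step 2: cos(28 deg) = 0.882948
Step 3: n = 1 / 0.882948 = 1.133

1.133


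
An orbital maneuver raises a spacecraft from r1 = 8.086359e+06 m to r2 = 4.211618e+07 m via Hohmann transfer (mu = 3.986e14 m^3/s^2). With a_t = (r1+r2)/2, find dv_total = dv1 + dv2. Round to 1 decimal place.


Step 1: Transfer semi-major axis a_t = (8.086359e+06 + 4.211618e+07) / 2 = 2.510127e+07 m
Step 2: v1 (circular at r1) = sqrt(mu/r1) = 7020.89 m/s
Step 3: v_t1 = sqrt(mu*(2/r1 - 1/a_t)) = 9094.29 m/s
Step 4: dv1 = |9094.29 - 7020.89| = 2073.4 m/s
Step 5: v2 (circular at r2) = 3076.41 m/s, v_t2 = 1746.11 m/s
Step 6: dv2 = |3076.41 - 1746.11| = 1330.29 m/s
Step 7: Total delta-v = 2073.4 + 1330.29 = 3403.7 m/s

3403.7


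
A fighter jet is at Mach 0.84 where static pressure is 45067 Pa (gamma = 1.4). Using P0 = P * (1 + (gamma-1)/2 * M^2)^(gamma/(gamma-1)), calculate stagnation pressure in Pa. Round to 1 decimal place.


Step 1: (gamma-1)/2 * M^2 = 0.2 * 0.7056 = 0.14112
Step 2: 1 + 0.14112 = 1.14112
Step 3: Exponent gamma/(gamma-1) = 3.5
Step 4: P0 = 45067 * 1.14112^3.5 = 71534.9 Pa

71534.9


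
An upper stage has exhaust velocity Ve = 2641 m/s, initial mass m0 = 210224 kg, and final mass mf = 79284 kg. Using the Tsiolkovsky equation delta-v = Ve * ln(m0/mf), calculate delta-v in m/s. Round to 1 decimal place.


Step 1: Mass ratio m0/mf = 210224 / 79284 = 2.651531
Step 2: ln(2.651531) = 0.975137
Step 3: delta-v = 2641 * 0.975137 = 2575.3 m/s

2575.3


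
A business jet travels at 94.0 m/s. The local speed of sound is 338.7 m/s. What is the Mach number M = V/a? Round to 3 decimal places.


Step 1: M = V / a = 94.0 / 338.7
Step 2: M = 0.278

0.278


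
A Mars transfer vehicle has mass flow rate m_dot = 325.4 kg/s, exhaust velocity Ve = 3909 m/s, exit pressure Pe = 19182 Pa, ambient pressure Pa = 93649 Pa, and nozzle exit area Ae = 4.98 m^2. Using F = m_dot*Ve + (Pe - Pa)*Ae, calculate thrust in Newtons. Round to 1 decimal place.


Step 1: Momentum thrust = m_dot * Ve = 325.4 * 3909 = 1271988.6 N
Step 2: Pressure thrust = (Pe - Pa) * Ae = (19182 - 93649) * 4.98 = -370845.66 N
Step 3: Total thrust F = 1271988.6 + -370845.66 = 901142.9 N

901142.9


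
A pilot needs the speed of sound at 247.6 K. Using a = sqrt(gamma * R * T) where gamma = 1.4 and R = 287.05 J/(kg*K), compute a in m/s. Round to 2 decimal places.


Step 1: gamma * R * T = 1.4 * 287.05 * 247.6 = 99503.012
Step 2: a = sqrt(99503.012) = 315.44 m/s

315.44


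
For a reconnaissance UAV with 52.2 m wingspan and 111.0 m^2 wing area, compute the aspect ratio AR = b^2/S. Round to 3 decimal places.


Step 1: b^2 = 52.2^2 = 2724.84
Step 2: AR = 2724.84 / 111.0 = 24.548

24.548


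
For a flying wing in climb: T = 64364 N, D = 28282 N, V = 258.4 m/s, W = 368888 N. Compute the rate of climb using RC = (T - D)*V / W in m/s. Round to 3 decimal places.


Step 1: Excess thrust = T - D = 64364 - 28282 = 36082 N
Step 2: Excess power = 36082 * 258.4 = 9323588.8 W
Step 3: RC = 9323588.8 / 368888 = 25.275 m/s

25.275


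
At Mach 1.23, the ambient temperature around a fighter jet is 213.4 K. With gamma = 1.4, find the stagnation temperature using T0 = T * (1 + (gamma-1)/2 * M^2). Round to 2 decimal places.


Step 1: (gamma-1)/2 = 0.2
Step 2: M^2 = 1.5129
Step 3: 1 + 0.2 * 1.5129 = 1.30258
Step 4: T0 = 213.4 * 1.30258 = 277.97 K

277.97


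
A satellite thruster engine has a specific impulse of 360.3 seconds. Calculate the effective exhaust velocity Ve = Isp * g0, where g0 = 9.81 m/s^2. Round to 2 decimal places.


Step 1: Ve = Isp * g0 = 360.3 * 9.81
Step 2: Ve = 3534.54 m/s

3534.54


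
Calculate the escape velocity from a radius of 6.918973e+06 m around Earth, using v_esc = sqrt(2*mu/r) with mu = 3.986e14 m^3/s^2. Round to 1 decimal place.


Step 1: 2*mu/r = 2 * 3.986e14 / 6.918973e+06 = 115219411.8983
Step 2: v_esc = sqrt(115219411.8983) = 10734.0 m/s

10734.0


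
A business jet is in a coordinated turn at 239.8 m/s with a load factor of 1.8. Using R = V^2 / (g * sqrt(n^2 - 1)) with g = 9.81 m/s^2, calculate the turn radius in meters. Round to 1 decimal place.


Step 1: V^2 = 239.8^2 = 57504.04
Step 2: n^2 - 1 = 1.8^2 - 1 = 2.24
Step 3: sqrt(2.24) = 1.496663
Step 4: R = 57504.04 / (9.81 * 1.496663) = 3916.6 m

3916.6


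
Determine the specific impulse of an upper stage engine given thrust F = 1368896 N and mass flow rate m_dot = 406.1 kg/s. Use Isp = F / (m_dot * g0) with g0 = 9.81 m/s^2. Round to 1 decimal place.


Step 1: m_dot * g0 = 406.1 * 9.81 = 3983.84
Step 2: Isp = 1368896 / 3983.84 = 343.6 s

343.6


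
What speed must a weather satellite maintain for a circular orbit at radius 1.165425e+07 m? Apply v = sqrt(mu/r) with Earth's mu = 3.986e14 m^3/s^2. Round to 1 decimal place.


Step 1: mu / r = 3.986e14 / 1.165425e+07 = 34202115.1082
Step 2: v = sqrt(34202115.1082) = 5848.3 m/s

5848.3


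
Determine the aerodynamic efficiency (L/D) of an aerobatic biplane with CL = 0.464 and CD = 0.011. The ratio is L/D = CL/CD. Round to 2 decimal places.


Step 1: L/D = CL / CD = 0.464 / 0.011
Step 2: L/D = 42.18

42.18


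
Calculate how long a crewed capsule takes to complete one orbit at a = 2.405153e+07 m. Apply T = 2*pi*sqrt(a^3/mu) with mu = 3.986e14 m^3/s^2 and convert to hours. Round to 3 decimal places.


Step 1: a^3 / mu = 1.391324e+22 / 3.986e14 = 3.490526e+07
Step 2: sqrt(3.490526e+07) = 5908.0671 s
Step 3: T = 2*pi * 5908.0671 = 37121.48 s
Step 4: T in hours = 37121.48 / 3600 = 10.312 hours

10.312


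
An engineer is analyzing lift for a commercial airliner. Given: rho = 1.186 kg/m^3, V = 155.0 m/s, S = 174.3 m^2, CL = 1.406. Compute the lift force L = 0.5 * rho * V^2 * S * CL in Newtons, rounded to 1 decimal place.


Step 1: Calculate dynamic pressure q = 0.5 * 1.186 * 155.0^2 = 0.5 * 1.186 * 24025.0 = 14246.825 Pa
Step 2: Multiply by wing area and lift coefficient: L = 14246.825 * 174.3 * 1.406
Step 3: L = 2483221.5975 * 1.406 = 3491409.6 N

3491409.6


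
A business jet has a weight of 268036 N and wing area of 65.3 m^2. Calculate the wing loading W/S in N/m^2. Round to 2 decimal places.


Step 1: Wing loading = W / S = 268036 / 65.3
Step 2: Wing loading = 4104.69 N/m^2

4104.69


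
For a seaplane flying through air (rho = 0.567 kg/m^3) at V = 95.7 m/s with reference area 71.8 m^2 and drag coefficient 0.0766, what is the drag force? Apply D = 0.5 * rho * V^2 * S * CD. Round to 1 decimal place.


Step 1: Dynamic pressure q = 0.5 * 0.567 * 95.7^2 = 2596.4319 Pa
Step 2: Drag D = q * S * CD = 2596.4319 * 71.8 * 0.0766
Step 3: D = 14280.1 N

14280.1


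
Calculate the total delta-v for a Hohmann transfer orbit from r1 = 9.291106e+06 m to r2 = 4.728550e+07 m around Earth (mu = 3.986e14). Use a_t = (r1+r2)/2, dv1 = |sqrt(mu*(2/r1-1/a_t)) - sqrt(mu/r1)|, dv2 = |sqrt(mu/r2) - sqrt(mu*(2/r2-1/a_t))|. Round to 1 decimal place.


Step 1: Transfer semi-major axis a_t = (9.291106e+06 + 4.728550e+07) / 2 = 2.828830e+07 m
Step 2: v1 (circular at r1) = sqrt(mu/r1) = 6549.9 m/s
Step 3: v_t1 = sqrt(mu*(2/r1 - 1/a_t)) = 8468.29 m/s
Step 4: dv1 = |8468.29 - 6549.9| = 1918.38 m/s
Step 5: v2 (circular at r2) = 2903.39 m/s, v_t2 = 1663.93 m/s
Step 6: dv2 = |2903.39 - 1663.93| = 1239.46 m/s
Step 7: Total delta-v = 1918.38 + 1239.46 = 3157.8 m/s

3157.8


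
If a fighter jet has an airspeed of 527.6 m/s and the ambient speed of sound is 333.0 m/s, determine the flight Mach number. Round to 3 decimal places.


Step 1: M = V / a = 527.6 / 333.0
Step 2: M = 1.584

1.584


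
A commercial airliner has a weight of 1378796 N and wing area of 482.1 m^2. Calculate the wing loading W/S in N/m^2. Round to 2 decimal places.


Step 1: Wing loading = W / S = 1378796 / 482.1
Step 2: Wing loading = 2859.98 N/m^2

2859.98


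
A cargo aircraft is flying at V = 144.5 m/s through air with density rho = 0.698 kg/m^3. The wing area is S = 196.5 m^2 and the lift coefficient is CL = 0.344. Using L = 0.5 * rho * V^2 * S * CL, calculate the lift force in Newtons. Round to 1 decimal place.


Step 1: Calculate dynamic pressure q = 0.5 * 0.698 * 144.5^2 = 0.5 * 0.698 * 20880.25 = 7287.2072 Pa
Step 2: Multiply by wing area and lift coefficient: L = 7287.2072 * 196.5 * 0.344
Step 3: L = 1431936.2246 * 0.344 = 492586.1 N

492586.1


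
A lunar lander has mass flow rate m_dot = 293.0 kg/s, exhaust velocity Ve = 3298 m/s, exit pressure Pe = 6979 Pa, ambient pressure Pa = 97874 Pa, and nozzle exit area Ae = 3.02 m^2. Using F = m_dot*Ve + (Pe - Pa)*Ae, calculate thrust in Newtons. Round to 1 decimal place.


Step 1: Momentum thrust = m_dot * Ve = 293.0 * 3298 = 966314.0 N
Step 2: Pressure thrust = (Pe - Pa) * Ae = (6979 - 97874) * 3.02 = -274502.90 N
Step 3: Total thrust F = 966314.0 + -274502.90 = 691811.1 N

691811.1


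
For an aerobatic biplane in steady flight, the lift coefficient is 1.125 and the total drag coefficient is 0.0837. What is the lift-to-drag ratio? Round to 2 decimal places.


Step 1: L/D = CL / CD = 1.125 / 0.0837
Step 2: L/D = 13.44

13.44


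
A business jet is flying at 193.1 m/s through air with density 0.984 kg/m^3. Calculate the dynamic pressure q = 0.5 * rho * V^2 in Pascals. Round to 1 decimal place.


Step 1: V^2 = 193.1^2 = 37287.61
Step 2: q = 0.5 * 0.984 * 37287.61
Step 3: q = 18345.5 Pa

18345.5


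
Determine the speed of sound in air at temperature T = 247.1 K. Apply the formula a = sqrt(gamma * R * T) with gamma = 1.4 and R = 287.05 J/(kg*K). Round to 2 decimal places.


Step 1: gamma * R * T = 1.4 * 287.05 * 247.1 = 99302.077
Step 2: a = sqrt(99302.077) = 315.12 m/s

315.12


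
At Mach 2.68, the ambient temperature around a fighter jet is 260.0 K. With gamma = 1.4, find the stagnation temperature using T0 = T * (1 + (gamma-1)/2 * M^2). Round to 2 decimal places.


Step 1: (gamma-1)/2 = 0.2
Step 2: M^2 = 7.1824
Step 3: 1 + 0.2 * 7.1824 = 2.43648
Step 4: T0 = 260.0 * 2.43648 = 633.48 K

633.48


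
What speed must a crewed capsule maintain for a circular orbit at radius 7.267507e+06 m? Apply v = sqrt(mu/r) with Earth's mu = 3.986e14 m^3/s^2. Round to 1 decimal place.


Step 1: mu / r = 3.986e14 / 7.267507e+06 = 54846868.3965
Step 2: v = sqrt(54846868.3965) = 7405.9 m/s

7405.9


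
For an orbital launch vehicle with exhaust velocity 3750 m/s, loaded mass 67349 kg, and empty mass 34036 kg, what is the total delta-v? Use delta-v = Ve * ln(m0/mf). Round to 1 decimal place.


Step 1: Mass ratio m0/mf = 67349 / 34036 = 1.978758
Step 2: ln(1.978758) = 0.682469
Step 3: delta-v = 3750 * 0.682469 = 2559.3 m/s

2559.3


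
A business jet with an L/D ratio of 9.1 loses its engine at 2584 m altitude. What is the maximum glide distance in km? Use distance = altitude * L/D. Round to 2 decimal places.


Step 1: Glide distance = altitude * L/D = 2584 * 9.1 = 23514.4 m
Step 2: Convert to km: 23514.4 / 1000 = 23.51 km

23.51


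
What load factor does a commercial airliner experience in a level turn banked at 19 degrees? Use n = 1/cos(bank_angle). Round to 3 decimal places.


Step 1: Convert 19 degrees to radians = 0.331613
Step 2: cos(19 deg) = 0.945519
Step 3: n = 1 / 0.945519 = 1.058

1.058


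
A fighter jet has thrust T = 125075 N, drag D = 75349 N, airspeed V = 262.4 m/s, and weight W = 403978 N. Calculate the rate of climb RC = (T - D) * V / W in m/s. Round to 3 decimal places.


Step 1: Excess thrust = T - D = 125075 - 75349 = 49726 N
Step 2: Excess power = 49726 * 262.4 = 13048102.4 W
Step 3: RC = 13048102.4 / 403978 = 32.299 m/s

32.299


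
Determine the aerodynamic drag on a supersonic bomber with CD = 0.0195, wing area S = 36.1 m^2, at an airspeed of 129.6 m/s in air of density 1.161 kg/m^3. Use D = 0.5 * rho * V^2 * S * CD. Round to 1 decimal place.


Step 1: Dynamic pressure q = 0.5 * 1.161 * 129.6^2 = 9750.1709 Pa
Step 2: Drag D = q * S * CD = 9750.1709 * 36.1 * 0.0195
Step 3: D = 6863.6 N

6863.6


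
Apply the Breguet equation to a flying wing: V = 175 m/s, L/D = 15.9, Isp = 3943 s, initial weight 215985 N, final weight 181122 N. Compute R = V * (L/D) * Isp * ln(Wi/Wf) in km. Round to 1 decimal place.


Step 1: Coefficient = V * (L/D) * Isp = 175 * 15.9 * 3943 = 10971397.5 m
Step 2: Wi/Wf = 215985 / 181122 = 1.192484
Step 3: ln(1.192484) = 0.176038
Step 4: R = 10971397.5 * 0.176038 = 1931384.2 m = 1931.4 km

1931.4


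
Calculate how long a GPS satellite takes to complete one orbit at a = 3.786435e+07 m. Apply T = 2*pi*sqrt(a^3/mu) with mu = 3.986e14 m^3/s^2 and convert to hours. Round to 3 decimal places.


Step 1: a^3 / mu = 5.428646e+22 / 3.986e14 = 1.361928e+08
Step 2: sqrt(1.361928e+08) = 11670.1681 s
Step 3: T = 2*pi * 11670.1681 = 73325.83 s
Step 4: T in hours = 73325.83 / 3600 = 20.368 hours

20.368


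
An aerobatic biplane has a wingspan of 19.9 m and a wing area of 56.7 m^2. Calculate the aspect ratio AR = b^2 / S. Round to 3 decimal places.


Step 1: b^2 = 19.9^2 = 396.01
Step 2: AR = 396.01 / 56.7 = 6.984

6.984


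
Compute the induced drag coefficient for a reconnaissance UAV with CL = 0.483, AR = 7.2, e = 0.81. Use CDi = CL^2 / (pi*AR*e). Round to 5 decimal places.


Step 1: CL^2 = 0.483^2 = 0.233289
Step 2: pi * AR * e = 3.14159 * 7.2 * 0.81 = 18.321768
Step 3: CDi = 0.233289 / 18.321768 = 0.01273

0.01273


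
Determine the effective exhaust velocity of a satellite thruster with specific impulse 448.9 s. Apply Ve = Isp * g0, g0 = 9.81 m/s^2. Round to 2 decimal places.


Step 1: Ve = Isp * g0 = 448.9 * 9.81
Step 2: Ve = 4403.71 m/s

4403.71


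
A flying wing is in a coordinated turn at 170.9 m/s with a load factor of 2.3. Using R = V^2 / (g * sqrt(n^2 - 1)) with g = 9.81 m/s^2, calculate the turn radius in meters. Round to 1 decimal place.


Step 1: V^2 = 170.9^2 = 29206.81
Step 2: n^2 - 1 = 2.3^2 - 1 = 4.29
Step 3: sqrt(4.29) = 2.071232
Step 4: R = 29206.81 / (9.81 * 2.071232) = 1437.4 m

1437.4


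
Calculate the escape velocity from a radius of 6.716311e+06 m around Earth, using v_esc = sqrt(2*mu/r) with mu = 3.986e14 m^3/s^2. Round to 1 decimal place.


Step 1: 2*mu/r = 2 * 3.986e14 / 6.716311e+06 = 118696111.6005
Step 2: v_esc = sqrt(118696111.6005) = 10894.8 m/s

10894.8


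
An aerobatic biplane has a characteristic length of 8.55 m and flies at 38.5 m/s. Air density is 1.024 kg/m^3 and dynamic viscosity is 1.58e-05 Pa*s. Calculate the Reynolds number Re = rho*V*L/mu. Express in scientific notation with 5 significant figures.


Step 1: Numerator = rho * V * L = 1.024 * 38.5 * 8.55 = 337.0752
Step 2: Re = 337.0752 / 1.58e-05
Step 3: Re = 2.1334e+07

2.1334e+07


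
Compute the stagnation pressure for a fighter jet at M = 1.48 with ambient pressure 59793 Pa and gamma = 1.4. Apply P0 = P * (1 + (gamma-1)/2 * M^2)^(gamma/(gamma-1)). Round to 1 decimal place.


Step 1: (gamma-1)/2 * M^2 = 0.2 * 2.1904 = 0.43808
Step 2: 1 + 0.43808 = 1.43808
Step 3: Exponent gamma/(gamma-1) = 3.5
Step 4: P0 = 59793 * 1.43808^3.5 = 213251.0 Pa

213251.0


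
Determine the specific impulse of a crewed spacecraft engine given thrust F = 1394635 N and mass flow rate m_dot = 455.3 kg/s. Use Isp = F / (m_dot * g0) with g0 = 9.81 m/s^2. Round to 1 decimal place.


Step 1: m_dot * g0 = 455.3 * 9.81 = 4466.49
Step 2: Isp = 1394635 / 4466.49 = 312.2 s

312.2


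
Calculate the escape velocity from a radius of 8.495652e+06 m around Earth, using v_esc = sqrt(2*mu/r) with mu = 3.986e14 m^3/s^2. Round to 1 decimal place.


Step 1: 2*mu/r = 2 * 3.986e14 / 8.495652e+06 = 93836235.2884
Step 2: v_esc = sqrt(93836235.2884) = 9686.9 m/s

9686.9


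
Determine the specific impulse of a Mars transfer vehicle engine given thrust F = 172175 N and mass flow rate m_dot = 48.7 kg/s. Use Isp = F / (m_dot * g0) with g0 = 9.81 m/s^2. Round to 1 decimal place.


Step 1: m_dot * g0 = 48.7 * 9.81 = 477.75
Step 2: Isp = 172175 / 477.75 = 360.4 s

360.4


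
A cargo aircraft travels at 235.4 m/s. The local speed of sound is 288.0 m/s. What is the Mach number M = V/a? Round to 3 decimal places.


Step 1: M = V / a = 235.4 / 288.0
Step 2: M = 0.817

0.817


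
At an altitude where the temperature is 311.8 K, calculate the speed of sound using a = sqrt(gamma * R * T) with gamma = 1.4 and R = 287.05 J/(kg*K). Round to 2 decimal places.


Step 1: gamma * R * T = 1.4 * 287.05 * 311.8 = 125303.066
Step 2: a = sqrt(125303.066) = 353.98 m/s

353.98


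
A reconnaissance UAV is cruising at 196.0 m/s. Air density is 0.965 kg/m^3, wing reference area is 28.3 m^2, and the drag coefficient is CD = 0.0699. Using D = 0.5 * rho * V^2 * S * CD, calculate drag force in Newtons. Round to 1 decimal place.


Step 1: Dynamic pressure q = 0.5 * 0.965 * 196.0^2 = 18535.72 Pa
Step 2: Drag D = q * S * CD = 18535.72 * 28.3 * 0.0699
Step 3: D = 36666.8 N

36666.8


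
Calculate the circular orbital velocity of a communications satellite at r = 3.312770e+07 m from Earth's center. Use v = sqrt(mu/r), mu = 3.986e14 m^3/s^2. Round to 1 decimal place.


Step 1: mu / r = 3.986e14 / 3.312770e+07 = 12032226.8072
Step 2: v = sqrt(12032226.8072) = 3468.8 m/s

3468.8


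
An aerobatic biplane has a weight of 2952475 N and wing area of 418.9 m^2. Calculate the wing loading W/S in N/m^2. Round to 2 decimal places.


Step 1: Wing loading = W / S = 2952475 / 418.9
Step 2: Wing loading = 7048.16 N/m^2

7048.16


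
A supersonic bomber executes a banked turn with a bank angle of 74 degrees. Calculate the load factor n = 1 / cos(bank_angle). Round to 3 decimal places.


Step 1: Convert 74 degrees to radians = 1.291544
Step 2: cos(74 deg) = 0.275637
Step 3: n = 1 / 0.275637 = 3.628

3.628


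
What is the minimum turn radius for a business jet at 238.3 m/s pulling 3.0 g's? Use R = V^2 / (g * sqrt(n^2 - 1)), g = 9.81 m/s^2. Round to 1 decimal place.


Step 1: V^2 = 238.3^2 = 56786.89
Step 2: n^2 - 1 = 3.0^2 - 1 = 8.0
Step 3: sqrt(8.0) = 2.828427
Step 4: R = 56786.89 / (9.81 * 2.828427) = 2046.6 m

2046.6


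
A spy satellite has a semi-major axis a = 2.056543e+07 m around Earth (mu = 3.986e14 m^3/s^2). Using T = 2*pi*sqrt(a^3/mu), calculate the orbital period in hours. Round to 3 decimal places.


Step 1: a^3 / mu = 8.697879e+21 / 3.986e14 = 2.182107e+07
Step 2: sqrt(2.182107e+07) = 4671.3031 s
Step 3: T = 2*pi * 4671.3031 = 29350.66 s
Step 4: T in hours = 29350.66 / 3600 = 8.153 hours

8.153


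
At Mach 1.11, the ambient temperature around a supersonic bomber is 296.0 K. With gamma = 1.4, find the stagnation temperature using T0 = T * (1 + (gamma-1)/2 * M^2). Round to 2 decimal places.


Step 1: (gamma-1)/2 = 0.2
Step 2: M^2 = 1.2321
Step 3: 1 + 0.2 * 1.2321 = 1.24642
Step 4: T0 = 296.0 * 1.24642 = 368.94 K

368.94


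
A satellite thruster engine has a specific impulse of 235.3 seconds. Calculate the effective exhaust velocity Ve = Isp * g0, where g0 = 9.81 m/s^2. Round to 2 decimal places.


Step 1: Ve = Isp * g0 = 235.3 * 9.81
Step 2: Ve = 2308.29 m/s

2308.29


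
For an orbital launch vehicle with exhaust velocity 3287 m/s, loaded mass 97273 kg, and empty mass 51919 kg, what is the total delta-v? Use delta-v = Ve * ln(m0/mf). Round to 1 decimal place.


Step 1: Mass ratio m0/mf = 97273 / 51919 = 1.873553
Step 2: ln(1.873553) = 0.627837
Step 3: delta-v = 3287 * 0.627837 = 2063.7 m/s

2063.7


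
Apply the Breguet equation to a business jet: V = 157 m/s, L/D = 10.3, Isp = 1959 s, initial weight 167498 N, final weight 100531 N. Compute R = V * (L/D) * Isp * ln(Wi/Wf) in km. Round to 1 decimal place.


Step 1: Coefficient = V * (L/D) * Isp = 157 * 10.3 * 1959 = 3167898.9 m
Step 2: Wi/Wf = 167498 / 100531 = 1.666133
Step 3: ln(1.666133) = 0.510505
Step 4: R = 3167898.9 * 0.510505 = 1617229.1 m = 1617.2 km

1617.2


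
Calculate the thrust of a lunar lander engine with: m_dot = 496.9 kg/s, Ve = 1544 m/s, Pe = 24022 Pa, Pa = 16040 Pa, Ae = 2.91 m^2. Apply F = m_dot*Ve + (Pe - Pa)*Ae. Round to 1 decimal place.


Step 1: Momentum thrust = m_dot * Ve = 496.9 * 1544 = 767213.6 N
Step 2: Pressure thrust = (Pe - Pa) * Ae = (24022 - 16040) * 2.91 = 23227.62 N
Step 3: Total thrust F = 767213.6 + 23227.62 = 790441.2 N

790441.2


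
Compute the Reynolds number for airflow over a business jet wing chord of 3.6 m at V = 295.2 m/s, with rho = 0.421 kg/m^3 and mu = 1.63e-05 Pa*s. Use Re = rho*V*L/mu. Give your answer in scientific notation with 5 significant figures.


Step 1: Numerator = rho * V * L = 0.421 * 295.2 * 3.6 = 447.40512
Step 2: Re = 447.40512 / 1.63e-05
Step 3: Re = 2.7448e+07

2.7448e+07


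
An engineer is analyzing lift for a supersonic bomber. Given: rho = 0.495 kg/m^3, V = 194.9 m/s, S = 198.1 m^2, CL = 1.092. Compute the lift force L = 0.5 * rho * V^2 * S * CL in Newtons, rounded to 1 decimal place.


Step 1: Calculate dynamic pressure q = 0.5 * 0.495 * 194.9^2 = 0.5 * 0.495 * 37986.01 = 9401.5375 Pa
Step 2: Multiply by wing area and lift coefficient: L = 9401.5375 * 198.1 * 1.092
Step 3: L = 1862444.5738 * 1.092 = 2033789.5 N

2033789.5


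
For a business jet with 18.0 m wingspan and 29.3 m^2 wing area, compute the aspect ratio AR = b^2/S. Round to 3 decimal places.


Step 1: b^2 = 18.0^2 = 324.0
Step 2: AR = 324.0 / 29.3 = 11.058

11.058


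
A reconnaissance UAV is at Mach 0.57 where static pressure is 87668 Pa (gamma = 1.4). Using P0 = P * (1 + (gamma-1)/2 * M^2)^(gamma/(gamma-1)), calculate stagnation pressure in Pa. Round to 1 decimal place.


Step 1: (gamma-1)/2 * M^2 = 0.2 * 0.3249 = 0.06498
Step 2: 1 + 0.06498 = 1.06498
Step 3: Exponent gamma/(gamma-1) = 3.5
Step 4: P0 = 87668 * 1.06498^3.5 = 109278.9 Pa

109278.9


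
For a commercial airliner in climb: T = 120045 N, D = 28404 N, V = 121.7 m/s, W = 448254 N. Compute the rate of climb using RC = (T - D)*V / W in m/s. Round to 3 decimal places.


Step 1: Excess thrust = T - D = 120045 - 28404 = 91641 N
Step 2: Excess power = 91641 * 121.7 = 11152709.7 W
Step 3: RC = 11152709.7 / 448254 = 24.880 m/s

24.880


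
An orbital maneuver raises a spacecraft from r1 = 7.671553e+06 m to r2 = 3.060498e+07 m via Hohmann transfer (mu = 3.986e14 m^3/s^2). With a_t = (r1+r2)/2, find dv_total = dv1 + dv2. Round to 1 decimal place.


Step 1: Transfer semi-major axis a_t = (7.671553e+06 + 3.060498e+07) / 2 = 1.913827e+07 m
Step 2: v1 (circular at r1) = sqrt(mu/r1) = 7208.2 m/s
Step 3: v_t1 = sqrt(mu*(2/r1 - 1/a_t)) = 9115.32 m/s
Step 4: dv1 = |9115.32 - 7208.2| = 1907.11 m/s
Step 5: v2 (circular at r2) = 3608.88 m/s, v_t2 = 2284.88 m/s
Step 6: dv2 = |3608.88 - 2284.88| = 1324.0 m/s
Step 7: Total delta-v = 1907.11 + 1324.0 = 3231.1 m/s

3231.1


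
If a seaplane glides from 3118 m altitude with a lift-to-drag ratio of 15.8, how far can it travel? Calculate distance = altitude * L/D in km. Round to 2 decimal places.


Step 1: Glide distance = altitude * L/D = 3118 * 15.8 = 49264.4 m
Step 2: Convert to km: 49264.4 / 1000 = 49.26 km

49.26


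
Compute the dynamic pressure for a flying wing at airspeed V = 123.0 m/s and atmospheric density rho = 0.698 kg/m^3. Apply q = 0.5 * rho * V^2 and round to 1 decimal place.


Step 1: V^2 = 123.0^2 = 15129.0
Step 2: q = 0.5 * 0.698 * 15129.0
Step 3: q = 5280.0 Pa

5280.0


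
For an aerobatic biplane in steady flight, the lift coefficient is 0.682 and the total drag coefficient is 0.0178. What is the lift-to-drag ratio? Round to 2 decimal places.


Step 1: L/D = CL / CD = 0.682 / 0.0178
Step 2: L/D = 38.31

38.31


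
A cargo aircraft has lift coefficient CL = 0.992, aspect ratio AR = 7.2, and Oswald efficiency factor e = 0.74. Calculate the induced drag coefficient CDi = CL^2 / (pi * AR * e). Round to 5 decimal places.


Step 1: CL^2 = 0.992^2 = 0.984064
Step 2: pi * AR * e = 3.14159 * 7.2 * 0.74 = 16.738406
Step 3: CDi = 0.984064 / 16.738406 = 0.05879

0.05879


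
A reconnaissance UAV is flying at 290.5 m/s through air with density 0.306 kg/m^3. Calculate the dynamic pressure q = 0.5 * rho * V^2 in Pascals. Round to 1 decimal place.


Step 1: V^2 = 290.5^2 = 84390.25
Step 2: q = 0.5 * 0.306 * 84390.25
Step 3: q = 12911.7 Pa

12911.7


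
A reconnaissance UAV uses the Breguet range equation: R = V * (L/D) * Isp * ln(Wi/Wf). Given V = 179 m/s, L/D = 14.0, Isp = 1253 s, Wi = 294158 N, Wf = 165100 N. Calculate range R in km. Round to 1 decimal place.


Step 1: Coefficient = V * (L/D) * Isp = 179 * 14.0 * 1253 = 3140018.0 m
Step 2: Wi/Wf = 294158 / 165100 = 1.781696
Step 3: ln(1.781696) = 0.577566
Step 4: R = 3140018.0 * 0.577566 = 1813566.7 m = 1813.6 km

1813.6


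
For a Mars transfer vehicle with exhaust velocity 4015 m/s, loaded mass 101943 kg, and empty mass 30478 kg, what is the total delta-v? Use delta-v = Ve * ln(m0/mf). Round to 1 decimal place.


Step 1: Mass ratio m0/mf = 101943 / 30478 = 3.344806
Step 2: ln(3.344806) = 1.207409
Step 3: delta-v = 4015 * 1.207409 = 4847.7 m/s

4847.7


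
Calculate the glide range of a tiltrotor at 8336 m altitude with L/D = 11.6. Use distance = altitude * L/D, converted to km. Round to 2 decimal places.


Step 1: Glide distance = altitude * L/D = 8336 * 11.6 = 96697.6 m
Step 2: Convert to km: 96697.6 / 1000 = 96.70 km

96.70


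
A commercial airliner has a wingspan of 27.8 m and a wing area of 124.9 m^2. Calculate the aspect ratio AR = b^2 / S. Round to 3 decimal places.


Step 1: b^2 = 27.8^2 = 772.84
Step 2: AR = 772.84 / 124.9 = 6.188

6.188
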